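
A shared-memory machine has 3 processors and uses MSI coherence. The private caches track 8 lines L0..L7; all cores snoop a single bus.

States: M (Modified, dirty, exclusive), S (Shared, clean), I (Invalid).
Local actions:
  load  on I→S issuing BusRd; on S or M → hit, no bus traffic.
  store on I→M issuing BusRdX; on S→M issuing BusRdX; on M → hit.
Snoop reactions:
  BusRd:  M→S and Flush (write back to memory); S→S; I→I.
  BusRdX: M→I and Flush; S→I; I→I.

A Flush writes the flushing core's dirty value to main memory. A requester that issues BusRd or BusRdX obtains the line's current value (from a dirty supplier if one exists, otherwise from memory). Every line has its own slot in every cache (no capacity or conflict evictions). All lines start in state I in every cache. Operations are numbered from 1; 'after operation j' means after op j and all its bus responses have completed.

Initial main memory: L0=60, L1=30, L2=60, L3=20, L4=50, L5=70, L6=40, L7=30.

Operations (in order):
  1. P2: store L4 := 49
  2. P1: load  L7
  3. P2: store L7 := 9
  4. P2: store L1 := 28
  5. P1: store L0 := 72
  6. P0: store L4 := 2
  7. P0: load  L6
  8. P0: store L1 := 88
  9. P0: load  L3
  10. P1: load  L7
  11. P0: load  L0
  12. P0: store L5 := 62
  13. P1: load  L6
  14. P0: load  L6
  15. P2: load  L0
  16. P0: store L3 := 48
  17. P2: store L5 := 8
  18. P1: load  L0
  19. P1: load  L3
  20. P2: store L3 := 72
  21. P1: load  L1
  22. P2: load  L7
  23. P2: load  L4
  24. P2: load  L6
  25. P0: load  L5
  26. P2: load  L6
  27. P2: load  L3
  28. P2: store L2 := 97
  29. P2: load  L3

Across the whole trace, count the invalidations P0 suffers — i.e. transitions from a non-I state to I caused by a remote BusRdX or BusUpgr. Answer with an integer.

invalidations = 2

step 1: P2: store L4 := 49  ⟶  IIM  (L4)  txn=BusRdX  M[L4]=50
step 2: P1: load  L7  ⟶  ISI  (L7)  txn=BusRd  M[L7]=30
step 3: P2: store L7 := 9  ⟶  IIM  (L7)  txn=BusRdX  M[L7]=30
step 4: P2: store L1 := 28  ⟶  IIM  (L1)  txn=BusRdX  M[L1]=30
step 5: P1: store L0 := 72  ⟶  IMI  (L0)  txn=BusRdX  M[L0]=60
step 6: P0: store L4 := 2  ⟶  MII  (L4)  txn=BusRdX+Flush  M[L4]=49
step 7: P0: load  L6  ⟶  SII  (L6)  txn=BusRd  M[L6]=40
step 8: P0: store L1 := 88  ⟶  MII  (L1)  txn=BusRdX+Flush  M[L1]=28
step 9: P0: load  L3  ⟶  SII  (L3)  txn=BusRd  M[L3]=20
step 10: P1: load  L7  ⟶  ISS  (L7)  txn=BusRd+Flush  M[L7]=9
step 11: P0: load  L0  ⟶  SSI  (L0)  txn=BusRd+Flush  M[L0]=72
step 12: P0: store L5 := 62  ⟶  MII  (L5)  txn=BusRdX  M[L5]=70
step 13: P1: load  L6  ⟶  SSI  (L6)  txn=BusRd  M[L6]=40
step 14: P0: load  L6  ⟶  SSI  (L6)  txn=∅  M[L6]=40
step 15: P2: load  L0  ⟶  SSS  (L0)  txn=BusRd  M[L0]=72
step 16: P0: store L3 := 48  ⟶  MII  (L3)  txn=BusRdX  M[L3]=20
step 17: P2: store L5 := 8  ⟶  IIM  (L5)  txn=BusRdX+Flush  M[L5]=62
step 18: P1: load  L0  ⟶  SSS  (L0)  txn=∅  M[L0]=72
step 19: P1: load  L3  ⟶  SSI  (L3)  txn=BusRd+Flush  M[L3]=48
step 20: P2: store L3 := 72  ⟶  IIM  (L3)  txn=BusRdX  M[L3]=48
step 21: P1: load  L1  ⟶  SSI  (L1)  txn=BusRd+Flush  M[L1]=88
step 22: P2: load  L7  ⟶  ISS  (L7)  txn=∅  M[L7]=9
step 23: P2: load  L4  ⟶  SIS  (L4)  txn=BusRd+Flush  M[L4]=2
step 24: P2: load  L6  ⟶  SSS  (L6)  txn=BusRd  M[L6]=40
step 25: P0: load  L5  ⟶  SIS  (L5)  txn=BusRd+Flush  M[L5]=8
step 26: P2: load  L6  ⟶  SSS  (L6)  txn=∅  M[L6]=40
step 27: P2: load  L3  ⟶  IIM  (L3)  txn=∅  M[L3]=48
step 28: P2: store L2 := 97  ⟶  IIM  (L2)  txn=BusRdX  M[L2]=60
step 29: P2: load  L3  ⟶  IIM  (L3)  txn=∅  M[L3]=48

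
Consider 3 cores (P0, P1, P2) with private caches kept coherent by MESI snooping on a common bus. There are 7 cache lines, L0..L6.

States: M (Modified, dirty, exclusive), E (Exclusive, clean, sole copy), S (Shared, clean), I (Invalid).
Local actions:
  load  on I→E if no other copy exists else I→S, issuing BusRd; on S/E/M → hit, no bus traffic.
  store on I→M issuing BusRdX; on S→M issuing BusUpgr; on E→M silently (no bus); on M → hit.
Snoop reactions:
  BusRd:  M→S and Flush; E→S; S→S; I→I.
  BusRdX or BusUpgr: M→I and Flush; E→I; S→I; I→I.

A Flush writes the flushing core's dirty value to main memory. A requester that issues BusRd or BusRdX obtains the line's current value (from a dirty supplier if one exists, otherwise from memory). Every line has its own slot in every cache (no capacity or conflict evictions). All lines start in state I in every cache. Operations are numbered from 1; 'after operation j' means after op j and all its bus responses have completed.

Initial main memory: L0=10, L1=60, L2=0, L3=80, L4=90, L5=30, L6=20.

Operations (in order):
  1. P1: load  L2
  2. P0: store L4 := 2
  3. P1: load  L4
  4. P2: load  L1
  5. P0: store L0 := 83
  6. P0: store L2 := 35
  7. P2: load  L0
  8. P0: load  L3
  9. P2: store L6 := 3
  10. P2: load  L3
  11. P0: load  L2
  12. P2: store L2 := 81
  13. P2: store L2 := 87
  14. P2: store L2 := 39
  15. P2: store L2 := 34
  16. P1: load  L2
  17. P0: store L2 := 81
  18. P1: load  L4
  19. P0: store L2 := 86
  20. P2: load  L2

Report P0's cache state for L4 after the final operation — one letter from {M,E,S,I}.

state = S

step 1: P1: load  L2  ⟶  IEI  (L2)  txn=BusRd  M[L2]=0
step 2: P0: store L4 := 2  ⟶  MII  (L4)  txn=BusRdX  M[L4]=90
step 3: P1: load  L4  ⟶  SSI  (L4)  txn=BusRd+Flush  M[L4]=2
step 4: P2: load  L1  ⟶  IIE  (L1)  txn=BusRd  M[L1]=60
step 5: P0: store L0 := 83  ⟶  MII  (L0)  txn=BusRdX  M[L0]=10
step 6: P0: store L2 := 35  ⟶  MII  (L2)  txn=BusRdX  M[L2]=0
step 7: P2: load  L0  ⟶  SIS  (L0)  txn=BusRd+Flush  M[L0]=83
step 8: P0: load  L3  ⟶  EII  (L3)  txn=BusRd  M[L3]=80
step 9: P2: store L6 := 3  ⟶  IIM  (L6)  txn=BusRdX  M[L6]=20
step 10: P2: load  L3  ⟶  SIS  (L3)  txn=BusRd  M[L3]=80
step 11: P0: load  L2  ⟶  MII  (L2)  txn=∅  M[L2]=0
step 12: P2: store L2 := 81  ⟶  IIM  (L2)  txn=BusRdX+Flush  M[L2]=35
step 13: P2: store L2 := 87  ⟶  IIM  (L2)  txn=∅  M[L2]=35
step 14: P2: store L2 := 39  ⟶  IIM  (L2)  txn=∅  M[L2]=35
step 15: P2: store L2 := 34  ⟶  IIM  (L2)  txn=∅  M[L2]=35
step 16: P1: load  L2  ⟶  ISS  (L2)  txn=BusRd+Flush  M[L2]=34
step 17: P0: store L2 := 81  ⟶  MII  (L2)  txn=BusRdX  M[L2]=34
step 18: P1: load  L4  ⟶  SSI  (L4)  txn=∅  M[L4]=2
step 19: P0: store L2 := 86  ⟶  MII  (L2)  txn=∅  M[L2]=34
step 20: P2: load  L2  ⟶  SIS  (L2)  txn=BusRd+Flush  M[L2]=86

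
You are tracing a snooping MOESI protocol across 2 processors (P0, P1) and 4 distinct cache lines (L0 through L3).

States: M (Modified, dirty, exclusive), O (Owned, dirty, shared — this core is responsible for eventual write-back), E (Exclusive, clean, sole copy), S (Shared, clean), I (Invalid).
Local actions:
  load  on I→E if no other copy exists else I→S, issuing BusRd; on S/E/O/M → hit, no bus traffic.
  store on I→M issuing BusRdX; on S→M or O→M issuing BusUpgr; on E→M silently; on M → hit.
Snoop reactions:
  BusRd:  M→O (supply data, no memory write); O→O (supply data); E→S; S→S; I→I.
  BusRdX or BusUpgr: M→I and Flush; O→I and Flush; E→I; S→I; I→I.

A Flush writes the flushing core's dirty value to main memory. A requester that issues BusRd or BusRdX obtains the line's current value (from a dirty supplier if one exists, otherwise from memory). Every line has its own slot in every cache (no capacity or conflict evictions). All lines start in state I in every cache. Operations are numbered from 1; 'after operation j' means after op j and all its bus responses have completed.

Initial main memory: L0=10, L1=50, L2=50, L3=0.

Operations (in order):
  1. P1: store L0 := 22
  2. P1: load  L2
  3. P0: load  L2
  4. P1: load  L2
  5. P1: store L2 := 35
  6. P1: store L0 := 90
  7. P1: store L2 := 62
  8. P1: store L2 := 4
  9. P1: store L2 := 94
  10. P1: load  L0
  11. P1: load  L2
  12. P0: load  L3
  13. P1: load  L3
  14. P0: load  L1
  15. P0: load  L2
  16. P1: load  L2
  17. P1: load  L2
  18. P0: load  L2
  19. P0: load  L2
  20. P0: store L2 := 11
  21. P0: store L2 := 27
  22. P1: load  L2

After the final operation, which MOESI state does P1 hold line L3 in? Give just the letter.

step 1: P1: store L0 := 22  ⟶  IM  (L0)  txn=BusRdX  M[L0]=10
step 2: P1: load  L2  ⟶  IE  (L2)  txn=BusRd  M[L2]=50
step 3: P0: load  L2  ⟶  SS  (L2)  txn=BusRd  M[L2]=50
step 4: P1: load  L2  ⟶  SS  (L2)  txn=∅  M[L2]=50
step 5: P1: store L2 := 35  ⟶  IM  (L2)  txn=BusUpgr  M[L2]=50
step 6: P1: store L0 := 90  ⟶  IM  (L0)  txn=∅  M[L0]=10
step 7: P1: store L2 := 62  ⟶  IM  (L2)  txn=∅  M[L2]=50
step 8: P1: store L2 := 4  ⟶  IM  (L2)  txn=∅  M[L2]=50
step 9: P1: store L2 := 94  ⟶  IM  (L2)  txn=∅  M[L2]=50
step 10: P1: load  L0  ⟶  IM  (L0)  txn=∅  M[L0]=10
step 11: P1: load  L2  ⟶  IM  (L2)  txn=∅  M[L2]=50
step 12: P0: load  L3  ⟶  EI  (L3)  txn=BusRd  M[L3]=0
step 13: P1: load  L3  ⟶  SS  (L3)  txn=BusRd  M[L3]=0
step 14: P0: load  L1  ⟶  EI  (L1)  txn=BusRd  M[L1]=50
step 15: P0: load  L2  ⟶  SO  (L2)  txn=BusRd  M[L2]=50
step 16: P1: load  L2  ⟶  SO  (L2)  txn=∅  M[L2]=50
step 17: P1: load  L2  ⟶  SO  (L2)  txn=∅  M[L2]=50
step 18: P0: load  L2  ⟶  SO  (L2)  txn=∅  M[L2]=50
step 19: P0: load  L2  ⟶  SO  (L2)  txn=∅  M[L2]=50
step 20: P0: store L2 := 11  ⟶  MI  (L2)  txn=BusUpgr+Flush  M[L2]=94
step 21: P0: store L2 := 27  ⟶  MI  (L2)  txn=∅  M[L2]=94
step 22: P1: load  L2  ⟶  OS  (L2)  txn=BusRd  M[L2]=94

state = S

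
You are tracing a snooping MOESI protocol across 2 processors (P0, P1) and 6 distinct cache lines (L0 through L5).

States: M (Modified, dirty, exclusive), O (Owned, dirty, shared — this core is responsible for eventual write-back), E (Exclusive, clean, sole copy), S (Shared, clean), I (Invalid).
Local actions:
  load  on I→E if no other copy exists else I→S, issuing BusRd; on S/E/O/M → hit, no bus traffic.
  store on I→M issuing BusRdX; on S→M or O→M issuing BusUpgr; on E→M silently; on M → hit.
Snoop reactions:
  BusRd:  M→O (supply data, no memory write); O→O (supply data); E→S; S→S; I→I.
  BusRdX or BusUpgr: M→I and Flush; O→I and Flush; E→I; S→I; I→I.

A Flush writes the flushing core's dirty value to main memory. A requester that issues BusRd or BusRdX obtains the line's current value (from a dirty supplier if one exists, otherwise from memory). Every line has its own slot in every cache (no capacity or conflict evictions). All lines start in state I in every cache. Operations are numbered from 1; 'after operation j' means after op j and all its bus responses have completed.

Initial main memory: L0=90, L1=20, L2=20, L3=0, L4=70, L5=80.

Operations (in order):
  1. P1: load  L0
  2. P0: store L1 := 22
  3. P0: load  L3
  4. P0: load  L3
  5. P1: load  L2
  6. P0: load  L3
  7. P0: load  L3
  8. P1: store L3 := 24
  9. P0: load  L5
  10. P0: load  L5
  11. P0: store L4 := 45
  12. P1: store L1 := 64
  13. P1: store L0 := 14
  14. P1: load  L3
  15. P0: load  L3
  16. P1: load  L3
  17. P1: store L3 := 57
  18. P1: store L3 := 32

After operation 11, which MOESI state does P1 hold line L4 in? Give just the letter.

state = I

[1] P1: load  L0 | P0:I, P1:E(90) | bus: BusRd
[2] P0: store L1 := 22 | P0:M(22), P1:I | bus: BusRdX
[3] P0: load  L3 | P0:E(0), P1:I | bus: BusRd
[4] P0: load  L3 | P0:E(0), P1:I | bus: none
[5] P1: load  L2 | P0:I, P1:E(20) | bus: BusRd
[6] P0: load  L3 | P0:E(0), P1:I | bus: none
[7] P0: load  L3 | P0:E(0), P1:I | bus: none
[8] P1: store L3 := 24 | P0:I, P1:M(24) | bus: BusRdX
[9] P0: load  L5 | P0:E(80), P1:I | bus: BusRd
[10] P0: load  L5 | P0:E(80), P1:I | bus: none
[11] P0: store L4 := 45 | P0:M(45), P1:I | bus: BusRdX
[12] P1: store L1 := 64 | P0:I, P1:M(64) | bus: BusRdX,Flush
[13] P1: store L0 := 14 | P0:I, P1:M(14) | bus: none
[14] P1: load  L3 | P0:I, P1:M(24) | bus: none
[15] P0: load  L3 | P0:S(24), P1:O(24) | bus: BusRd
[16] P1: load  L3 | P0:S(24), P1:O(24) | bus: none
[17] P1: store L3 := 57 | P0:I, P1:M(57) | bus: BusUpgr
[18] P1: store L3 := 32 | P0:I, P1:M(32) | bus: none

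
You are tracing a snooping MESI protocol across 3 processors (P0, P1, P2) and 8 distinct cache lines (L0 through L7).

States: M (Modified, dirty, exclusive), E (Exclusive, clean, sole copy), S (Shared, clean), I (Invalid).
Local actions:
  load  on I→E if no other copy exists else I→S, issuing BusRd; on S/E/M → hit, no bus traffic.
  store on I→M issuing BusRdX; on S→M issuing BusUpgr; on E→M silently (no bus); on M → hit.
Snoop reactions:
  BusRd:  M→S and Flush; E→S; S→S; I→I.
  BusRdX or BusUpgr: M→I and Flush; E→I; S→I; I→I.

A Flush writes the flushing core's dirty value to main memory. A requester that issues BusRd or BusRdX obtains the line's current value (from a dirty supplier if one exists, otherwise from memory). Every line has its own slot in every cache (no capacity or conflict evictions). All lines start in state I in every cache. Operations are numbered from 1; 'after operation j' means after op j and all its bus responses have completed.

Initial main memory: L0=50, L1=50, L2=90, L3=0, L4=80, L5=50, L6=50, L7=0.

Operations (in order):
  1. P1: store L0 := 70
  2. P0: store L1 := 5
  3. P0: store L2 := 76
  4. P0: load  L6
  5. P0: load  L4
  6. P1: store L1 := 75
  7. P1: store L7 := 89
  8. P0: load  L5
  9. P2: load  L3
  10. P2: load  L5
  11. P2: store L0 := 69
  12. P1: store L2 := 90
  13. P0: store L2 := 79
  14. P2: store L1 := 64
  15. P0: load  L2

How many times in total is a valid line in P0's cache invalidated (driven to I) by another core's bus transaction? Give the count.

invalidations = 2

step 1: P1: store L0 := 70  ⟶  IMI  (L0)  txn=BusRdX  M[L0]=50
step 2: P0: store L1 := 5  ⟶  MII  (L1)  txn=BusRdX  M[L1]=50
step 3: P0: store L2 := 76  ⟶  MII  (L2)  txn=BusRdX  M[L2]=90
step 4: P0: load  L6  ⟶  EII  (L6)  txn=BusRd  M[L6]=50
step 5: P0: load  L4  ⟶  EII  (L4)  txn=BusRd  M[L4]=80
step 6: P1: store L1 := 75  ⟶  IMI  (L1)  txn=BusRdX+Flush  M[L1]=5
step 7: P1: store L7 := 89  ⟶  IMI  (L7)  txn=BusRdX  M[L7]=0
step 8: P0: load  L5  ⟶  EII  (L5)  txn=BusRd  M[L5]=50
step 9: P2: load  L3  ⟶  IIE  (L3)  txn=BusRd  M[L3]=0
step 10: P2: load  L5  ⟶  SIS  (L5)  txn=BusRd  M[L5]=50
step 11: P2: store L0 := 69  ⟶  IIM  (L0)  txn=BusRdX+Flush  M[L0]=70
step 12: P1: store L2 := 90  ⟶  IMI  (L2)  txn=BusRdX+Flush  M[L2]=76
step 13: P0: store L2 := 79  ⟶  MII  (L2)  txn=BusRdX+Flush  M[L2]=90
step 14: P2: store L1 := 64  ⟶  IIM  (L1)  txn=BusRdX+Flush  M[L1]=75
step 15: P0: load  L2  ⟶  MII  (L2)  txn=∅  M[L2]=90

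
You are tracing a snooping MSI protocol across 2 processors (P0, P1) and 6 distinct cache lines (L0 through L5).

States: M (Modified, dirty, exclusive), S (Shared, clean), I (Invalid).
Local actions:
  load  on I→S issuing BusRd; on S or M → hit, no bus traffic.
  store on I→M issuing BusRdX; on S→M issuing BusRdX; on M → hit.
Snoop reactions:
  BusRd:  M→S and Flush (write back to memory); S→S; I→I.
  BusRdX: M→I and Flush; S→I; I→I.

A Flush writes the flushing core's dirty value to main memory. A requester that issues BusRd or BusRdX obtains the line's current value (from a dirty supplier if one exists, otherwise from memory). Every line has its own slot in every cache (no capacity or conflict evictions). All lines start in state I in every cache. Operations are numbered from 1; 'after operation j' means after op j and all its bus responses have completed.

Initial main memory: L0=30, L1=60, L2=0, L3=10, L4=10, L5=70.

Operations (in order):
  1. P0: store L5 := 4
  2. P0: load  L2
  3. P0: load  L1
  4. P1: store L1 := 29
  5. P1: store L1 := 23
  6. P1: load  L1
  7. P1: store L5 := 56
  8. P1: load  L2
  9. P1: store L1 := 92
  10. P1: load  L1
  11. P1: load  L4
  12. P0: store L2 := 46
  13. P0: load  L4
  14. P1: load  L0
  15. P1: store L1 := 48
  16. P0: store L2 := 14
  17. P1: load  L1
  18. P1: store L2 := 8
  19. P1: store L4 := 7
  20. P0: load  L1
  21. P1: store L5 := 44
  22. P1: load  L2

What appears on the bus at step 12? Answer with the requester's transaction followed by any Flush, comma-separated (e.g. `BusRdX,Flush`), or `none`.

1. P0: store L5 := 4  bus=[BusRdX]  L5: P0=M P1=I  mem[L5]=70
2. P0: load  L2  bus=[BusRd]  L2: P0=S P1=I  mem[L2]=0
3. P0: load  L1  bus=[BusRd]  L1: P0=S P1=I  mem[L1]=60
4. P1: store L1 := 29  bus=[BusRdX]  L1: P0=I P1=M  mem[L1]=60
5. P1: store L1 := 23  bus=[-]  L1: P0=I P1=M  mem[L1]=60
6. P1: load  L1  bus=[-]  L1: P0=I P1=M  mem[L1]=60
7. P1: store L5 := 56  bus=[BusRdX,Flush]  L5: P0=I P1=M  mem[L5]=4
8. P1: load  L2  bus=[BusRd]  L2: P0=S P1=S  mem[L2]=0
9. P1: store L1 := 92  bus=[-]  L1: P0=I P1=M  mem[L1]=60
10. P1: load  L1  bus=[-]  L1: P0=I P1=M  mem[L1]=60
11. P1: load  L4  bus=[BusRd]  L4: P0=I P1=S  mem[L4]=10
12. P0: store L2 := 46  bus=[BusRdX]  L2: P0=M P1=I  mem[L2]=0
13. P0: load  L4  bus=[BusRd]  L4: P0=S P1=S  mem[L4]=10
14. P1: load  L0  bus=[BusRd]  L0: P0=I P1=S  mem[L0]=30
15. P1: store L1 := 48  bus=[-]  L1: P0=I P1=M  mem[L1]=60
16. P0: store L2 := 14  bus=[-]  L2: P0=M P1=I  mem[L2]=0
17. P1: load  L1  bus=[-]  L1: P0=I P1=M  mem[L1]=60
18. P1: store L2 := 8  bus=[BusRdX,Flush]  L2: P0=I P1=M  mem[L2]=14
19. P1: store L4 := 7  bus=[BusRdX]  L4: P0=I P1=M  mem[L4]=10
20. P0: load  L1  bus=[BusRd,Flush]  L1: P0=S P1=S  mem[L1]=48
21. P1: store L5 := 44  bus=[-]  L5: P0=I P1=M  mem[L5]=4
22. P1: load  L2  bus=[-]  L2: P0=I P1=M  mem[L2]=14

bus = BusRdX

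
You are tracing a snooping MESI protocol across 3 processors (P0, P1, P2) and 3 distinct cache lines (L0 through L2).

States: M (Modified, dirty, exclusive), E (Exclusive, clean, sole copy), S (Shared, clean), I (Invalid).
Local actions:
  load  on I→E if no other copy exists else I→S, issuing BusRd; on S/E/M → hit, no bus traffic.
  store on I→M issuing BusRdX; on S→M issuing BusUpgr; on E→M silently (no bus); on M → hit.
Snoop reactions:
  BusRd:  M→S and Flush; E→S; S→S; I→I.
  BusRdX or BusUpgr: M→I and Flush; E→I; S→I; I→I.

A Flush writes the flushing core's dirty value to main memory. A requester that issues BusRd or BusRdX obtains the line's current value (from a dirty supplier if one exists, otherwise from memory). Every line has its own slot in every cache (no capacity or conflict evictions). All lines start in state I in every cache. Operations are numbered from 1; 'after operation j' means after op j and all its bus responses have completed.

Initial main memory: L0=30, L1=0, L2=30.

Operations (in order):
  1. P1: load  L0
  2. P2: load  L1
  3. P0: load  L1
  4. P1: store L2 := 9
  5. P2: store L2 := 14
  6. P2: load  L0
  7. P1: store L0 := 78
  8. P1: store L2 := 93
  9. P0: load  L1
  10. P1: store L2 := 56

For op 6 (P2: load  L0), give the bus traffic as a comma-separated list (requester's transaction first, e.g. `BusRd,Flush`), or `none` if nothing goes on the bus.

bus = BusRd

  op1 P1: load  L0 → I/E/I on L0; bus BusRd; mem=30
  op2 P2: load  L1 → I/I/E on L1; bus BusRd; mem=0
  op3 P0: load  L1 → S/I/S on L1; bus BusRd; mem=0
  op4 P1: store L2 := 9 → I/M/I on L2; bus BusRdX; mem=30
  op5 P2: store L2 := 14 → I/I/M on L2; bus BusRdX Flush; mem=9
  op6 P2: load  L0 → I/S/S on L0; bus BusRd; mem=30
  op7 P1: store L0 := 78 → I/M/I on L0; bus BusUpgr; mem=30
  op8 P1: store L2 := 93 → I/M/I on L2; bus BusRdX Flush; mem=14
  op9 P0: load  L1 → S/I/S on L1; bus (none); mem=0
  op10 P1: store L2 := 56 → I/M/I on L2; bus (none); mem=14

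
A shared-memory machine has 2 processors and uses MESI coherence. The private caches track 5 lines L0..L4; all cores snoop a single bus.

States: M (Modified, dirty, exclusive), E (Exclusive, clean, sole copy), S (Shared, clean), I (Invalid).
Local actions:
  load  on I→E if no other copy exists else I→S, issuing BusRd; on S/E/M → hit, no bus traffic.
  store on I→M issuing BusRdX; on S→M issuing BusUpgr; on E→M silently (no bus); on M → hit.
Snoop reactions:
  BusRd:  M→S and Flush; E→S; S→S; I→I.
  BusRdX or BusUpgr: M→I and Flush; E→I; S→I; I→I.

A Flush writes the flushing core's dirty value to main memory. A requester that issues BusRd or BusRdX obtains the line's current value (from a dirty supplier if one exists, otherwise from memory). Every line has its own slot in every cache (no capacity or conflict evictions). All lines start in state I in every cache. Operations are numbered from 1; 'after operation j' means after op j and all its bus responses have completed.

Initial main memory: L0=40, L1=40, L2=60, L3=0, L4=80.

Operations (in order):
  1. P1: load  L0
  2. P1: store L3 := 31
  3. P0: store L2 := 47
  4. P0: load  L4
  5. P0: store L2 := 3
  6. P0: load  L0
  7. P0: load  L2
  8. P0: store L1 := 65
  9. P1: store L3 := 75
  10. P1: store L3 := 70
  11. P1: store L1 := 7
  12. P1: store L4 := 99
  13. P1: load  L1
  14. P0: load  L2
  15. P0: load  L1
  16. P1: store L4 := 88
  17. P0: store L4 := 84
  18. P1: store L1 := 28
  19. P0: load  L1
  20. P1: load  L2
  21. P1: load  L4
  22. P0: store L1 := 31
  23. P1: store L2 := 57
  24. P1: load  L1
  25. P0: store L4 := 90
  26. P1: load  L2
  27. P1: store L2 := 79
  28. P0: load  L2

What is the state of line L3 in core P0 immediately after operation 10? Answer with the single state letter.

  op1 P1: load  L0 → I/E on L0; bus BusRd; mem=40
  op2 P1: store L3 := 31 → I/M on L3; bus BusRdX; mem=0
  op3 P0: store L2 := 47 → M/I on L2; bus BusRdX; mem=60
  op4 P0: load  L4 → E/I on L4; bus BusRd; mem=80
  op5 P0: store L2 := 3 → M/I on L2; bus (none); mem=60
  op6 P0: load  L0 → S/S on L0; bus BusRd; mem=40
  op7 P0: load  L2 → M/I on L2; bus (none); mem=60
  op8 P0: store L1 := 65 → M/I on L1; bus BusRdX; mem=40
  op9 P1: store L3 := 75 → I/M on L3; bus (none); mem=0
  op10 P1: store L3 := 70 → I/M on L3; bus (none); mem=0
  op11 P1: store L1 := 7 → I/M on L1; bus BusRdX Flush; mem=65
  op12 P1: store L4 := 99 → I/M on L4; bus BusRdX; mem=80
  op13 P1: load  L1 → I/M on L1; bus (none); mem=65
  op14 P0: load  L2 → M/I on L2; bus (none); mem=60
  op15 P0: load  L1 → S/S on L1; bus BusRd Flush; mem=7
  op16 P1: store L4 := 88 → I/M on L4; bus (none); mem=80
  op17 P0: store L4 := 84 → M/I on L4; bus BusRdX Flush; mem=88
  op18 P1: store L1 := 28 → I/M on L1; bus BusUpgr; mem=7
  op19 P0: load  L1 → S/S on L1; bus BusRd Flush; mem=28
  op20 P1: load  L2 → S/S on L2; bus BusRd Flush; mem=3
  op21 P1: load  L4 → S/S on L4; bus BusRd Flush; mem=84
  op22 P0: store L1 := 31 → M/I on L1; bus BusUpgr; mem=28
  op23 P1: store L2 := 57 → I/M on L2; bus BusUpgr; mem=3
  op24 P1: load  L1 → S/S on L1; bus BusRd Flush; mem=31
  op25 P0: store L4 := 90 → M/I on L4; bus BusUpgr; mem=84
  op26 P1: load  L2 → I/M on L2; bus (none); mem=3
  op27 P1: store L2 := 79 → I/M on L2; bus (none); mem=3
  op28 P0: load  L2 → S/S on L2; bus BusRd Flush; mem=79

state = I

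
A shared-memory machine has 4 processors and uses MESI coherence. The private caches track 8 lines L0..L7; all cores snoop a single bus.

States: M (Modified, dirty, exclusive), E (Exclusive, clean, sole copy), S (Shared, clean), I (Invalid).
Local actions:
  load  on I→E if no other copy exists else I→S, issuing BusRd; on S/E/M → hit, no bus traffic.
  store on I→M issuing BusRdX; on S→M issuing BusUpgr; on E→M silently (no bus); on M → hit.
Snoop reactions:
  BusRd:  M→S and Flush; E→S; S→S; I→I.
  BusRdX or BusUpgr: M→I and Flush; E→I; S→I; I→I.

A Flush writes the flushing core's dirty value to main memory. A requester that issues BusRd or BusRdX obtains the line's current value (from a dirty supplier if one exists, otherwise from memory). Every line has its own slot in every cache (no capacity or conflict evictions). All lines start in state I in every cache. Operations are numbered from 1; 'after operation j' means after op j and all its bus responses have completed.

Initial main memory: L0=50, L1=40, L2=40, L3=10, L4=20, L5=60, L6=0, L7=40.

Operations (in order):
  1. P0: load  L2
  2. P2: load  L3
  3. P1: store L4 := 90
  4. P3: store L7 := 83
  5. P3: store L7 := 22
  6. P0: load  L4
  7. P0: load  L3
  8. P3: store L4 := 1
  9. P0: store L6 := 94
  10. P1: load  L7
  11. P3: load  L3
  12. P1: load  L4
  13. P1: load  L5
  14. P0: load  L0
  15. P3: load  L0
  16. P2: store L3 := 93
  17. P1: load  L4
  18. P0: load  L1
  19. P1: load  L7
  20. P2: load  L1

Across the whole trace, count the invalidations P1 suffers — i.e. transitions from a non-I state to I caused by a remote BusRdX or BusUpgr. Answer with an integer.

  op1 P0: load  L2 → E/I/I/I on L2; bus BusRd; mem=40
  op2 P2: load  L3 → I/I/E/I on L3; bus BusRd; mem=10
  op3 P1: store L4 := 90 → I/M/I/I on L4; bus BusRdX; mem=20
  op4 P3: store L7 := 83 → I/I/I/M on L7; bus BusRdX; mem=40
  op5 P3: store L7 := 22 → I/I/I/M on L7; bus (none); mem=40
  op6 P0: load  L4 → S/S/I/I on L4; bus BusRd Flush; mem=90
  op7 P0: load  L3 → S/I/S/I on L3; bus BusRd; mem=10
  op8 P3: store L4 := 1 → I/I/I/M on L4; bus BusRdX; mem=90
  op9 P0: store L6 := 94 → M/I/I/I on L6; bus BusRdX; mem=0
  op10 P1: load  L7 → I/S/I/S on L7; bus BusRd Flush; mem=22
  op11 P3: load  L3 → S/I/S/S on L3; bus BusRd; mem=10
  op12 P1: load  L4 → I/S/I/S on L4; bus BusRd Flush; mem=1
  op13 P1: load  L5 → I/E/I/I on L5; bus BusRd; mem=60
  op14 P0: load  L0 → E/I/I/I on L0; bus BusRd; mem=50
  op15 P3: load  L0 → S/I/I/S on L0; bus BusRd; mem=50
  op16 P2: store L3 := 93 → I/I/M/I on L3; bus BusUpgr; mem=10
  op17 P1: load  L4 → I/S/I/S on L4; bus (none); mem=1
  op18 P0: load  L1 → E/I/I/I on L1; bus BusRd; mem=40
  op19 P1: load  L7 → I/S/I/S on L7; bus (none); mem=22
  op20 P2: load  L1 → S/I/S/I on L1; bus BusRd; mem=40

invalidations = 1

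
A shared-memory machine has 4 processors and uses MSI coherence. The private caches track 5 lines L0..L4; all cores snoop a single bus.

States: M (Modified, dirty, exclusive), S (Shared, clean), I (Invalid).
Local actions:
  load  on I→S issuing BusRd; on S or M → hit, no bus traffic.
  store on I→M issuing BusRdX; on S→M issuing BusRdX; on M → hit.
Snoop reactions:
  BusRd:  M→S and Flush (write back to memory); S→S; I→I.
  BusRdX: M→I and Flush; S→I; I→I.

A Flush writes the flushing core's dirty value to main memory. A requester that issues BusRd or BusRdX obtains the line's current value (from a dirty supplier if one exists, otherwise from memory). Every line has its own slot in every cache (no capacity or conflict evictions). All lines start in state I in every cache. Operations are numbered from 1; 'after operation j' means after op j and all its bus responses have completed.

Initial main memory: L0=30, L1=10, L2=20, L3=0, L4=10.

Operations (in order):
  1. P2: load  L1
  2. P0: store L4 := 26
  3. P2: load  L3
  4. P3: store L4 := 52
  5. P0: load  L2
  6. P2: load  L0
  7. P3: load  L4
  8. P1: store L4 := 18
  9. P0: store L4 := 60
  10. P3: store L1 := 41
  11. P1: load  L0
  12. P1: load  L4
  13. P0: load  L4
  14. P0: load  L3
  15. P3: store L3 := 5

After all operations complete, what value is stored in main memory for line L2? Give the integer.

memory[L2] = 20

  op1 P2: load  L1 → I/I/S/I on L1; bus BusRd; mem=10
  op2 P0: store L4 := 26 → M/I/I/I on L4; bus BusRdX; mem=10
  op3 P2: load  L3 → I/I/S/I on L3; bus BusRd; mem=0
  op4 P3: store L4 := 52 → I/I/I/M on L4; bus BusRdX Flush; mem=26
  op5 P0: load  L2 → S/I/I/I on L2; bus BusRd; mem=20
  op6 P2: load  L0 → I/I/S/I on L0; bus BusRd; mem=30
  op7 P3: load  L4 → I/I/I/M on L4; bus (none); mem=26
  op8 P1: store L4 := 18 → I/M/I/I on L4; bus BusRdX Flush; mem=52
  op9 P0: store L4 := 60 → M/I/I/I on L4; bus BusRdX Flush; mem=18
  op10 P3: store L1 := 41 → I/I/I/M on L1; bus BusRdX; mem=10
  op11 P1: load  L0 → I/S/S/I on L0; bus BusRd; mem=30
  op12 P1: load  L4 → S/S/I/I on L4; bus BusRd Flush; mem=60
  op13 P0: load  L4 → S/S/I/I on L4; bus (none); mem=60
  op14 P0: load  L3 → S/I/S/I on L3; bus BusRd; mem=0
  op15 P3: store L3 := 5 → I/I/I/M on L3; bus BusRdX; mem=0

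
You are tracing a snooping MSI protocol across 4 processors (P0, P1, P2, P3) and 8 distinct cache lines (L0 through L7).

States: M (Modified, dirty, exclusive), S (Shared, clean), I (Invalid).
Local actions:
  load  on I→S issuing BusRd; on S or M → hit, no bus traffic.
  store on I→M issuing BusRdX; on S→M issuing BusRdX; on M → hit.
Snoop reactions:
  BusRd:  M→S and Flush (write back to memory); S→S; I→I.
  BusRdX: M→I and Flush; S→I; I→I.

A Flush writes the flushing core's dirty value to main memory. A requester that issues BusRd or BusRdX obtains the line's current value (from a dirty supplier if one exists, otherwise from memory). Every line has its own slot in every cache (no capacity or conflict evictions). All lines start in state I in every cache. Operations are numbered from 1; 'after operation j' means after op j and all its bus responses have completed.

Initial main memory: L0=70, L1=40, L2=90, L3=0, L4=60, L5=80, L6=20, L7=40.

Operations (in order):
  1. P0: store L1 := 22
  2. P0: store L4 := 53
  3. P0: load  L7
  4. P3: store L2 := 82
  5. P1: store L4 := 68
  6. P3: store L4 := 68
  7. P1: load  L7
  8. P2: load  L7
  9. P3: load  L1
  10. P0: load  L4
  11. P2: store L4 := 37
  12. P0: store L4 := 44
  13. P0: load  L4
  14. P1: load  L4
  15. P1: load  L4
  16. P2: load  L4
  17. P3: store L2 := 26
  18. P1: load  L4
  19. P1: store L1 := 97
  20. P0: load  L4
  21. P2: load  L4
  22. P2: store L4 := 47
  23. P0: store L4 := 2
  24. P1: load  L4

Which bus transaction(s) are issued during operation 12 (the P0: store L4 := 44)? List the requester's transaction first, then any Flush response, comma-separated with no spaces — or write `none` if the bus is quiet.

bus = BusRdX,Flush

[1] P0: store L1 := 22 | P0:M(22), P1:I, P2:I, P3:I | bus: BusRdX
[2] P0: store L4 := 53 | P0:M(53), P1:I, P2:I, P3:I | bus: BusRdX
[3] P0: load  L7 | P0:S(40), P1:I, P2:I, P3:I | bus: BusRd
[4] P3: store L2 := 82 | P0:I, P1:I, P2:I, P3:M(82) | bus: BusRdX
[5] P1: store L4 := 68 | P0:I, P1:M(68), P2:I, P3:I | bus: BusRdX,Flush
[6] P3: store L4 := 68 | P0:I, P1:I, P2:I, P3:M(68) | bus: BusRdX,Flush
[7] P1: load  L7 | P0:S(40), P1:S(40), P2:I, P3:I | bus: BusRd
[8] P2: load  L7 | P0:S(40), P1:S(40), P2:S(40), P3:I | bus: BusRd
[9] P3: load  L1 | P0:S(22), P1:I, P2:I, P3:S(22) | bus: BusRd,Flush
[10] P0: load  L4 | P0:S(68), P1:I, P2:I, P3:S(68) | bus: BusRd,Flush
[11] P2: store L4 := 37 | P0:I, P1:I, P2:M(37), P3:I | bus: BusRdX
[12] P0: store L4 := 44 | P0:M(44), P1:I, P2:I, P3:I | bus: BusRdX,Flush
[13] P0: load  L4 | P0:M(44), P1:I, P2:I, P3:I | bus: none
[14] P1: load  L4 | P0:S(44), P1:S(44), P2:I, P3:I | bus: BusRd,Flush
[15] P1: load  L4 | P0:S(44), P1:S(44), P2:I, P3:I | bus: none
[16] P2: load  L4 | P0:S(44), P1:S(44), P2:S(44), P3:I | bus: BusRd
[17] P3: store L2 := 26 | P0:I, P1:I, P2:I, P3:M(26) | bus: none
[18] P1: load  L4 | P0:S(44), P1:S(44), P2:S(44), P3:I | bus: none
[19] P1: store L1 := 97 | P0:I, P1:M(97), P2:I, P3:I | bus: BusRdX
[20] P0: load  L4 | P0:S(44), P1:S(44), P2:S(44), P3:I | bus: none
[21] P2: load  L4 | P0:S(44), P1:S(44), P2:S(44), P3:I | bus: none
[22] P2: store L4 := 47 | P0:I, P1:I, P2:M(47), P3:I | bus: BusRdX
[23] P0: store L4 := 2 | P0:M(2), P1:I, P2:I, P3:I | bus: BusRdX,Flush
[24] P1: load  L4 | P0:S(2), P1:S(2), P2:I, P3:I | bus: BusRd,Flush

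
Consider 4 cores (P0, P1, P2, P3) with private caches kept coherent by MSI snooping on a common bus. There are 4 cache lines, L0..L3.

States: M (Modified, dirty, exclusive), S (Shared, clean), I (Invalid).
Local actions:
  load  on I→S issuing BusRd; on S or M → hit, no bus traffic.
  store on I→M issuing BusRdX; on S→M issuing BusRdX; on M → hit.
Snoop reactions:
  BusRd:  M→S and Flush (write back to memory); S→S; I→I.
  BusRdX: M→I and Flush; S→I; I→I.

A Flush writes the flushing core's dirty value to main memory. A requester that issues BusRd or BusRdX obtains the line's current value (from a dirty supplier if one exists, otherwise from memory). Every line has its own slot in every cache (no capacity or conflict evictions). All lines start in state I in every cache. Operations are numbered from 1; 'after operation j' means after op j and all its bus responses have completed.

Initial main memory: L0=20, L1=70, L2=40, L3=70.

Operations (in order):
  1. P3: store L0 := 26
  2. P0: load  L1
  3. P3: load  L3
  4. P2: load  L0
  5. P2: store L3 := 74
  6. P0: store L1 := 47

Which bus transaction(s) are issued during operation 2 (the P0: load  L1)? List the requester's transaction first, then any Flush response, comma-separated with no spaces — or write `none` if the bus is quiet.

bus = BusRd

1. P3: store L0 := 26  bus=[BusRdX]  L0: P0=I P1=I P2=I P3=M  mem[L0]=20
2. P0: load  L1  bus=[BusRd]  L1: P0=S P1=I P2=I P3=I  mem[L1]=70
3. P3: load  L3  bus=[BusRd]  L3: P0=I P1=I P2=I P3=S  mem[L3]=70
4. P2: load  L0  bus=[BusRd,Flush]  L0: P0=I P1=I P2=S P3=S  mem[L0]=26
5. P2: store L3 := 74  bus=[BusRdX]  L3: P0=I P1=I P2=M P3=I  mem[L3]=70
6. P0: store L1 := 47  bus=[BusRdX]  L1: P0=M P1=I P2=I P3=I  mem[L1]=70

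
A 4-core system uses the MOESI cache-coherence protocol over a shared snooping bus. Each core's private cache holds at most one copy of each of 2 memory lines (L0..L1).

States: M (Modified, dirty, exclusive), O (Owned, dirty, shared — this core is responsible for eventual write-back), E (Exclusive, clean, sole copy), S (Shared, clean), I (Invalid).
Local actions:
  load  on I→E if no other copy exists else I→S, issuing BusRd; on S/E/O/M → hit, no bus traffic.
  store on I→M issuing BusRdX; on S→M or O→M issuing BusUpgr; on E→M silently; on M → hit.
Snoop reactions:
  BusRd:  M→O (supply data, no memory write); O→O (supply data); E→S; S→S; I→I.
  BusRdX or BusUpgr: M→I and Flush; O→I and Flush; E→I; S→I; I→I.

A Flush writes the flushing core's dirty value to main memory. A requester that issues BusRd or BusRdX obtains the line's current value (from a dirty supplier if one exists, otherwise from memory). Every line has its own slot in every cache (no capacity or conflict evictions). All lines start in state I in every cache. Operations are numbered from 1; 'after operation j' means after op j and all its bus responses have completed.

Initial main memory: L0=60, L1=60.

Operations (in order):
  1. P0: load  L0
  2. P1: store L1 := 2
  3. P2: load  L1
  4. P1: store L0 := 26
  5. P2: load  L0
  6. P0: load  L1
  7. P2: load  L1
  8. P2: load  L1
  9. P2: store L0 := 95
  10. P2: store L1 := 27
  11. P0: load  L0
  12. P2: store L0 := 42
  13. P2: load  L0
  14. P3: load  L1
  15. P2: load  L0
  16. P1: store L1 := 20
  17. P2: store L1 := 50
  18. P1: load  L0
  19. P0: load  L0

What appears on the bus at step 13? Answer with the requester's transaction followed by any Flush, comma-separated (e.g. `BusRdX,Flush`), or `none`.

[1] P0: load  L0 | P0:E(60), P1:I, P2:I, P3:I | bus: BusRd
[2] P1: store L1 := 2 | P0:I, P1:M(2), P2:I, P3:I | bus: BusRdX
[3] P2: load  L1 | P0:I, P1:O(2), P2:S(2), P3:I | bus: BusRd
[4] P1: store L0 := 26 | P0:I, P1:M(26), P2:I, P3:I | bus: BusRdX
[5] P2: load  L0 | P0:I, P1:O(26), P2:S(26), P3:I | bus: BusRd
[6] P0: load  L1 | P0:S(2), P1:O(2), P2:S(2), P3:I | bus: BusRd
[7] P2: load  L1 | P0:S(2), P1:O(2), P2:S(2), P3:I | bus: none
[8] P2: load  L1 | P0:S(2), P1:O(2), P2:S(2), P3:I | bus: none
[9] P2: store L0 := 95 | P0:I, P1:I, P2:M(95), P3:I | bus: BusUpgr,Flush
[10] P2: store L1 := 27 | P0:I, P1:I, P2:M(27), P3:I | bus: BusUpgr,Flush
[11] P0: load  L0 | P0:S(95), P1:I, P2:O(95), P3:I | bus: BusRd
[12] P2: store L0 := 42 | P0:I, P1:I, P2:M(42), P3:I | bus: BusUpgr
[13] P2: load  L0 | P0:I, P1:I, P2:M(42), P3:I | bus: none
[14] P3: load  L1 | P0:I, P1:I, P2:O(27), P3:S(27) | bus: BusRd
[15] P2: load  L0 | P0:I, P1:I, P2:M(42), P3:I | bus: none
[16] P1: store L1 := 20 | P0:I, P1:M(20), P2:I, P3:I | bus: BusRdX,Flush
[17] P2: store L1 := 50 | P0:I, P1:I, P2:M(50), P3:I | bus: BusRdX,Flush
[18] P1: load  L0 | P0:I, P1:S(42), P2:O(42), P3:I | bus: BusRd
[19] P0: load  L0 | P0:S(42), P1:S(42), P2:O(42), P3:I | bus: BusRd

bus = none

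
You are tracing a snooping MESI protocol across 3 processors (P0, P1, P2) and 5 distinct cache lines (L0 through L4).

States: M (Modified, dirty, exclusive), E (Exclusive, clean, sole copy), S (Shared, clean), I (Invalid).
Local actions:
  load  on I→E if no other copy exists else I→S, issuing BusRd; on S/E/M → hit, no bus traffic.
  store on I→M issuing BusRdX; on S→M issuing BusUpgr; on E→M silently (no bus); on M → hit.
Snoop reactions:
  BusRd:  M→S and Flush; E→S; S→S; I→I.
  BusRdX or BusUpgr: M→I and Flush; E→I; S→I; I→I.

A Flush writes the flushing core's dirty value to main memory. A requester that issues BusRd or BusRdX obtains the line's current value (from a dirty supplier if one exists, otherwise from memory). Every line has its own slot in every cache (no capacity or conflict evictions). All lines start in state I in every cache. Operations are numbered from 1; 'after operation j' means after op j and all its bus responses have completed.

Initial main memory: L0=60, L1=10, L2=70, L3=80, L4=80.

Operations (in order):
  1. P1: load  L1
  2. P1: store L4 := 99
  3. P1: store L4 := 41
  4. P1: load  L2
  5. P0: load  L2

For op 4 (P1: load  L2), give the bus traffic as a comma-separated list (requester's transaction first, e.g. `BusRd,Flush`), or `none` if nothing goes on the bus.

1. P1: load  L1  bus=[BusRd]  L1: P0=I P1=E P2=I  mem[L1]=10
2. P1: store L4 := 99  bus=[BusRdX]  L4: P0=I P1=M P2=I  mem[L4]=80
3. P1: store L4 := 41  bus=[-]  L4: P0=I P1=M P2=I  mem[L4]=80
4. P1: load  L2  bus=[BusRd]  L2: P0=I P1=E P2=I  mem[L2]=70
5. P0: load  L2  bus=[BusRd]  L2: P0=S P1=S P2=I  mem[L2]=70

bus = BusRd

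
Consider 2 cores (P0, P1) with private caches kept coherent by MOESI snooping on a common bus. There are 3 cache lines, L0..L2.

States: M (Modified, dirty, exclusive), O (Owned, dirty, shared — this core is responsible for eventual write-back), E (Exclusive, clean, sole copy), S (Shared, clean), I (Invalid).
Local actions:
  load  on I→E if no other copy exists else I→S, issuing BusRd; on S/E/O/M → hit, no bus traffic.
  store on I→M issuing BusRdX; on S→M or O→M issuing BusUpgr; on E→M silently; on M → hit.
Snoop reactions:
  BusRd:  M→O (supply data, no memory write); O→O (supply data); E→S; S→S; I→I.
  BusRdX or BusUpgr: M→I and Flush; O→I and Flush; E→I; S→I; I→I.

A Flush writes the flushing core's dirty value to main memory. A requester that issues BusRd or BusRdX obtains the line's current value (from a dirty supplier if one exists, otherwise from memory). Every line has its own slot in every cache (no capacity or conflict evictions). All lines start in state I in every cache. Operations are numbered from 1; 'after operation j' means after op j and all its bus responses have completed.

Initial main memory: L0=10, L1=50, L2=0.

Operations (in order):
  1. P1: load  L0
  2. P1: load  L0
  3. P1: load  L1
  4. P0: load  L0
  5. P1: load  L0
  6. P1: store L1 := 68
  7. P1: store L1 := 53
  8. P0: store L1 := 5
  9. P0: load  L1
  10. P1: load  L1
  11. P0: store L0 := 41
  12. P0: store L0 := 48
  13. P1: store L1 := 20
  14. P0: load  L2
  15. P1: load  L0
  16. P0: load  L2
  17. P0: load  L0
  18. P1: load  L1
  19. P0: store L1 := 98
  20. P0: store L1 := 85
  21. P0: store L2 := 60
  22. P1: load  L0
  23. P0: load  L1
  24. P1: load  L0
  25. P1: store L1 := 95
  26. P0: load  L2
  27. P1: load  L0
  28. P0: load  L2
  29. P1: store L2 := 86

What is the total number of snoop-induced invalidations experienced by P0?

  op1 P1: load  L0 → I/E on L0; bus BusRd; mem=10
  op2 P1: load  L0 → I/E on L0; bus (none); mem=10
  op3 P1: load  L1 → I/E on L1; bus BusRd; mem=50
  op4 P0: load  L0 → S/S on L0; bus BusRd; mem=10
  op5 P1: load  L0 → S/S on L0; bus (none); mem=10
  op6 P1: store L1 := 68 → I/M on L1; bus (none); mem=50
  op7 P1: store L1 := 53 → I/M on L1; bus (none); mem=50
  op8 P0: store L1 := 5 → M/I on L1; bus BusRdX Flush; mem=53
  op9 P0: load  L1 → M/I on L1; bus (none); mem=53
  op10 P1: load  L1 → O/S on L1; bus BusRd; mem=53
  op11 P0: store L0 := 41 → M/I on L0; bus BusUpgr; mem=10
  op12 P0: store L0 := 48 → M/I on L0; bus (none); mem=10
  op13 P1: store L1 := 20 → I/M on L1; bus BusUpgr Flush; mem=5
  op14 P0: load  L2 → E/I on L2; bus BusRd; mem=0
  op15 P1: load  L0 → O/S on L0; bus BusRd; mem=10
  op16 P0: load  L2 → E/I on L2; bus (none); mem=0
  op17 P0: load  L0 → O/S on L0; bus (none); mem=10
  op18 P1: load  L1 → I/M on L1; bus (none); mem=5
  op19 P0: store L1 := 98 → M/I on L1; bus BusRdX Flush; mem=20
  op20 P0: store L1 := 85 → M/I on L1; bus (none); mem=20
  op21 P0: store L2 := 60 → M/I on L2; bus (none); mem=0
  op22 P1: load  L0 → O/S on L0; bus (none); mem=10
  op23 P0: load  L1 → M/I on L1; bus (none); mem=20
  op24 P1: load  L0 → O/S on L0; bus (none); mem=10
  op25 P1: store L1 := 95 → I/M on L1; bus BusRdX Flush; mem=85
  op26 P0: load  L2 → M/I on L2; bus (none); mem=0
  op27 P1: load  L0 → O/S on L0; bus (none); mem=10
  op28 P0: load  L2 → M/I on L2; bus (none); mem=0
  op29 P1: store L2 := 86 → I/M on L2; bus BusRdX Flush; mem=60

invalidations = 3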